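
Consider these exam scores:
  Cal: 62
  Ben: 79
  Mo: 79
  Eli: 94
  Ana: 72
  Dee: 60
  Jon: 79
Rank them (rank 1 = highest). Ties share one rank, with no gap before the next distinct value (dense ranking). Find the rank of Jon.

Sorted (descending): 94, 79, 79, 79, 72, 62, 60
The 3 values of 79 share dense rank 2.
Remaining distinct values take the next consecutive integers.
Jon has value 79 → rank 2.

2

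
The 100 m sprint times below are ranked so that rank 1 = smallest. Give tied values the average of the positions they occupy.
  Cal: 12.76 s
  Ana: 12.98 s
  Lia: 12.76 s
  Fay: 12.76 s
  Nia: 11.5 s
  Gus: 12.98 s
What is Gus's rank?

5.5

Sorted (ascending): 11.5, 12.76, 12.76, 12.76, 12.98, 12.98
The 3 values of 12.76 occupy positions 2–4 → average rank 3.
The 2 values of 12.98 occupy positions 5–6 → average rank (5+6)/2 = 5.5.
Gus has value 12.98 s → rank 5.5.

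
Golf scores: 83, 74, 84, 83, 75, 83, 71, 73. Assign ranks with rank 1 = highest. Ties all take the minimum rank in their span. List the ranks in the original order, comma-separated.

2, 6, 1, 2, 5, 2, 8, 7

Sorted (descending): 84, 83, 83, 83, 75, 74, 73, 71
The 3 values of 83 occupy positions 2–4 → each gets rank 2.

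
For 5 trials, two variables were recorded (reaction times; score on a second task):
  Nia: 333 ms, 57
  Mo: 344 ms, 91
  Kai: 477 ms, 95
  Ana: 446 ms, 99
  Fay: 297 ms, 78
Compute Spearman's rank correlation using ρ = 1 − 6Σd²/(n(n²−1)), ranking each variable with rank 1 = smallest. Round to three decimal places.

Ranks of variable 1: 2, 3, 5, 4, 1
Ranks of variable 2: 1, 3, 4, 5, 2
d = r₁ − r₂: 1, 0, 1, -1, -1
d²: 1, 0, 1, 1, 1; Σd² = 4
ρ = 1 − 6·4/(5·24) = 1 − 24/120 = 0.800

0.800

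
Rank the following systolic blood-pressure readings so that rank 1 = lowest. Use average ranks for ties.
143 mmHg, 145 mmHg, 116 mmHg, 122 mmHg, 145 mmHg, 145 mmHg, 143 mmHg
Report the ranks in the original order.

Sorted (ascending): 116, 122, 143, 143, 145, 145, 145
The 2 values of 143 occupy positions 3–4 → average rank (3+4)/2 = 3.5.
The 3 values of 145 occupy positions 5–7 → average rank 6.

3.5, 6, 1, 2, 6, 6, 3.5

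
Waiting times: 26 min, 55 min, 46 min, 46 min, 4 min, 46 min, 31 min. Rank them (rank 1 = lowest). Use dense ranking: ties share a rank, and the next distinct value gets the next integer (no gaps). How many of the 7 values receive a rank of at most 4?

6

Sorted (ascending): 4, 26, 31, 46, 46, 46, 55
The 3 values of 46 share dense rank 4.
Remaining distinct values take the next consecutive integers.
Ranks ≤ 4: {1, 2, 3, 4, 4, 4} → 6 values.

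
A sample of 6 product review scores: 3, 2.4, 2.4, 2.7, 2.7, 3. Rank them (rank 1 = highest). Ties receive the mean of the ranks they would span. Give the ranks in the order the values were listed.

1.5, 5.5, 5.5, 3.5, 3.5, 1.5

Sorted (descending): 3, 3, 2.7, 2.7, 2.4, 2.4
The 2 values of 3 occupy positions 1–2 → average rank (1+2)/2 = 1.5.
The 2 values of 2.7 occupy positions 3–4 → average rank (3+4)/2 = 3.5.
The 2 values of 2.4 occupy positions 5–6 → average rank (5+6)/2 = 5.5.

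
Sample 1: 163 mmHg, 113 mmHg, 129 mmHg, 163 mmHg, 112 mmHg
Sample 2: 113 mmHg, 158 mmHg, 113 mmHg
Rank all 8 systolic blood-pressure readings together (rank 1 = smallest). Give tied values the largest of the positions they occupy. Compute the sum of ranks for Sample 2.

Sorted (ascending): 112, 113, 113, 113, 129, 158, 163, 163
The 3 values of 113 occupy positions 2–4 → each gets rank 4.
The 2 values of 163 occupy positions 7–8 → each gets rank 8.
Sample 2 values → pooled ranks: 113→4, 158→6, 113→4
Rank sum = 4 + 6 + 4 = 14

14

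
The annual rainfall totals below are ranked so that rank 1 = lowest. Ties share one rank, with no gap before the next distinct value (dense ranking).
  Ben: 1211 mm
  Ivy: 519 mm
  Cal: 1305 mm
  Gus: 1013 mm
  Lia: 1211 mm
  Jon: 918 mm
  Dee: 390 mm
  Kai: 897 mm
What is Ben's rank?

6

Sorted (ascending): 390, 519, 897, 918, 1013, 1211, 1211, 1305
The 2 values of 1211 share dense rank 6.
Remaining distinct values take the next consecutive integers.
Ben has value 1211 mm → rank 6.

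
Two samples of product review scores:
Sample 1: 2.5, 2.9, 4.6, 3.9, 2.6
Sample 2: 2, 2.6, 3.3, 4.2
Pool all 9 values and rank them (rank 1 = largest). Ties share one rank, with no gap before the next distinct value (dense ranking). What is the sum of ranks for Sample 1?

22

Sorted (descending): 4.6, 4.2, 3.9, 3.3, 2.9, 2.6, 2.6, 2.5, 2
The 2 values of 2.6 share dense rank 6.
Remaining distinct values take the next consecutive integers.
Sample 1 values → pooled ranks: 2.5→7, 2.9→5, 4.6→1, 3.9→3, 2.6→6
Rank sum = 7 + 5 + 1 + 3 + 6 = 22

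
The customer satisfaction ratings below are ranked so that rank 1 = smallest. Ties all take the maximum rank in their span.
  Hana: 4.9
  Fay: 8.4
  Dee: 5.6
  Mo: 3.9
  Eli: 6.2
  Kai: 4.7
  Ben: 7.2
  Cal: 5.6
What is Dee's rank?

Sorted (ascending): 3.9, 4.7, 4.9, 5.6, 5.6, 6.2, 7.2, 8.4
The 2 values of 5.6 occupy positions 4–5 → each gets rank 5.
Dee has value 5.6 → rank 5.

5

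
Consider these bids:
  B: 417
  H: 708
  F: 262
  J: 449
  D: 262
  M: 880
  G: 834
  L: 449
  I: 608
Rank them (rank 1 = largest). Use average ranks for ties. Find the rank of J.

5.5

Sorted (descending): 880, 834, 708, 608, 449, 449, 417, 262, 262
The 2 values of 449 occupy positions 5–6 → average rank (5+6)/2 = 5.5.
The 2 values of 262 occupy positions 8–9 → average rank (8+9)/2 = 8.5.
J has value 449 → rank 5.5.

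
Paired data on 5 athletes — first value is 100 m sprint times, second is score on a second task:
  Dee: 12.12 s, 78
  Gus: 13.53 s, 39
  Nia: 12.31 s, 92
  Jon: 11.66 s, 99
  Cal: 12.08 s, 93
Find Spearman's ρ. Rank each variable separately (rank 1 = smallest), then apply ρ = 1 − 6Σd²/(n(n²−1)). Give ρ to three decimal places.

Ranks of variable 1: 3, 5, 4, 1, 2
Ranks of variable 2: 2, 1, 3, 5, 4
d = r₁ − r₂: 1, 4, 1, -4, -2
d²: 1, 16, 1, 16, 4; Σd² = 38
ρ = 1 − 6·38/(5·24) = 1 − 228/120 = -0.900

-0.900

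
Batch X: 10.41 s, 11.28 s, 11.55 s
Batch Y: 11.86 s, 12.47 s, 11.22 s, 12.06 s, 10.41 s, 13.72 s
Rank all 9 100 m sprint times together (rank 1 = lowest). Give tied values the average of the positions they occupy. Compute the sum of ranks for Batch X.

10.5

Sorted (ascending): 10.41, 10.41, 11.22, 11.28, 11.55, 11.86, 12.06, 12.47, 13.72
The 2 values of 10.41 occupy positions 1–2 → average rank (1+2)/2 = 1.5.
Batch X values → pooled ranks: 10.41→1.5, 11.28→4, 11.55→5
Rank sum = 1.5 + 4 + 5 = 10.5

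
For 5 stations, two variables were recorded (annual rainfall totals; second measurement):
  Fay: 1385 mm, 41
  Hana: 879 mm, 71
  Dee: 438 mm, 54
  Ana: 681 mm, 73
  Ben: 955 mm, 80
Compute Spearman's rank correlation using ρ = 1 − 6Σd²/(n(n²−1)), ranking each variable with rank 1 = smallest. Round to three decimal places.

-0.100

Ranks of variable 1: 5, 3, 1, 2, 4
Ranks of variable 2: 1, 3, 2, 4, 5
d = r₁ − r₂: 4, 0, -1, -2, -1
d²: 16, 0, 1, 4, 1; Σd² = 22
ρ = 1 − 6·22/(5·24) = 1 − 132/120 = -0.100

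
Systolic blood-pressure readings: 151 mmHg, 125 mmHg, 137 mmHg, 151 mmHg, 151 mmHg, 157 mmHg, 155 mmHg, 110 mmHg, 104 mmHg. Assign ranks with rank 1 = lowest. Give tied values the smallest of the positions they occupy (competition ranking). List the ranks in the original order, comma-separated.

Sorted (ascending): 104, 110, 125, 137, 151, 151, 151, 155, 157
The 3 values of 151 occupy positions 5–7 → each gets rank 5.

5, 3, 4, 5, 5, 9, 8, 2, 1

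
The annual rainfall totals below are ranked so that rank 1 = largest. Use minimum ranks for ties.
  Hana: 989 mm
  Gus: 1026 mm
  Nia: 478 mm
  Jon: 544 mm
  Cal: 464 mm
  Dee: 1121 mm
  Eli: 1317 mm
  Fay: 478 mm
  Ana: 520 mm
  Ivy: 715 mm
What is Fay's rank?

Sorted (descending): 1317, 1121, 1026, 989, 715, 544, 520, 478, 478, 464
The 2 values of 478 occupy positions 8–9 → each gets rank 8.
Fay has value 478 mm → rank 8.

8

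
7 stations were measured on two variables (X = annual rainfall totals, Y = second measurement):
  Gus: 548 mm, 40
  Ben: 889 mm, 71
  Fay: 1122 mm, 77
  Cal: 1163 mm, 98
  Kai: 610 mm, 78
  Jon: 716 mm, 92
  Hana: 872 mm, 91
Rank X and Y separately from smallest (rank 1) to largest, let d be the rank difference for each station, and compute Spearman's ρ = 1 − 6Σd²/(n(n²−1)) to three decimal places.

0.429

Ranks of variable 1: 1, 5, 6, 7, 2, 3, 4
Ranks of variable 2: 1, 2, 3, 7, 4, 6, 5
d = r₁ − r₂: 0, 3, 3, 0, -2, -3, -1
d²: 0, 9, 9, 0, 4, 9, 1; Σd² = 32
ρ = 1 − 6·32/(7·48) = 1 − 192/336 = 0.429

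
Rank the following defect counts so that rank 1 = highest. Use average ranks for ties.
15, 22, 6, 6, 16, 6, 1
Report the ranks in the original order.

3, 1, 5, 5, 2, 5, 7

Sorted (descending): 22, 16, 15, 6, 6, 6, 1
The 3 values of 6 occupy positions 4–6 → average rank 5.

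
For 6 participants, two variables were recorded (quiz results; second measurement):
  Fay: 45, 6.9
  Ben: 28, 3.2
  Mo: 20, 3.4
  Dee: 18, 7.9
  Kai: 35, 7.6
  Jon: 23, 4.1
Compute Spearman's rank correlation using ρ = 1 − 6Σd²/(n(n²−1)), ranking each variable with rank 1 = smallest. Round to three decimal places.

-0.086

Ranks of variable 1: 6, 4, 2, 1, 5, 3
Ranks of variable 2: 4, 1, 2, 6, 5, 3
d = r₁ − r₂: 2, 3, 0, -5, 0, 0
d²: 4, 9, 0, 25, 0, 0; Σd² = 38
ρ = 1 − 6·38/(6·35) = 1 − 228/210 = -0.086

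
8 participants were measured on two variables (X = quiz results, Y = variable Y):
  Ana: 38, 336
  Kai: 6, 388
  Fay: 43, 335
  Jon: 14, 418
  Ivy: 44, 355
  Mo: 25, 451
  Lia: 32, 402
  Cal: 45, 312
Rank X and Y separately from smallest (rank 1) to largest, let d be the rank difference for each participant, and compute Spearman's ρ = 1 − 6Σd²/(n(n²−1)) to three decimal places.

-0.762

Ranks of variable 1: 5, 1, 6, 2, 7, 3, 4, 8
Ranks of variable 2: 3, 5, 2, 7, 4, 8, 6, 1
d = r₁ − r₂: 2, -4, 4, -5, 3, -5, -2, 7
d²: 4, 16, 16, 25, 9, 25, 4, 49; Σd² = 148
ρ = 1 − 6·148/(8·63) = 1 − 888/504 = -0.762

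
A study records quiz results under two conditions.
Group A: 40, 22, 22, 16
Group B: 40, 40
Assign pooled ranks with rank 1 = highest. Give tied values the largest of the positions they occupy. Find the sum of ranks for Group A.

Sorted (descending): 40, 40, 40, 22, 22, 16
The 3 values of 40 occupy positions 1–3 → each gets rank 3.
The 2 values of 22 occupy positions 4–5 → each gets rank 5.
Group A values → pooled ranks: 40→3, 22→5, 22→5, 16→6
Rank sum = 3 + 5 + 5 + 6 = 19

19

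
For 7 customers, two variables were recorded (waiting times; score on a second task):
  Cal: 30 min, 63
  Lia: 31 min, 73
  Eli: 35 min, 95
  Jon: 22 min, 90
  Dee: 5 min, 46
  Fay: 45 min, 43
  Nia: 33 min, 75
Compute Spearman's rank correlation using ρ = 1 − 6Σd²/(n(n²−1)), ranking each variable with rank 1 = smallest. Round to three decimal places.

Ranks of variable 1: 3, 4, 6, 2, 1, 7, 5
Ranks of variable 2: 3, 4, 7, 6, 2, 1, 5
d = r₁ − r₂: 0, 0, -1, -4, -1, 6, 0
d²: 0, 0, 1, 16, 1, 36, 0; Σd² = 54
ρ = 1 − 6·54/(7·48) = 1 − 324/336 = 0.036

0.036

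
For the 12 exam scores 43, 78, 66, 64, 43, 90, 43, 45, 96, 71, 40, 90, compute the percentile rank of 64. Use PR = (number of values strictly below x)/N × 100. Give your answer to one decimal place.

41.7

N = 12.
Strictly below 64: 5. Equal to 64: 1.
PR = 5/12 × 100 = 41.7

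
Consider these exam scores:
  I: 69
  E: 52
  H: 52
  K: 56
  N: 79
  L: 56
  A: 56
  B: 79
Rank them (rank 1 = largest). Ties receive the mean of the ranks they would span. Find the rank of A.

Sorted (descending): 79, 79, 69, 56, 56, 56, 52, 52
The 2 values of 79 occupy positions 1–2 → average rank (1+2)/2 = 1.5.
The 3 values of 56 occupy positions 4–6 → average rank 5.
The 2 values of 52 occupy positions 7–8 → average rank (7+8)/2 = 7.5.
A has value 56 → rank 5.

5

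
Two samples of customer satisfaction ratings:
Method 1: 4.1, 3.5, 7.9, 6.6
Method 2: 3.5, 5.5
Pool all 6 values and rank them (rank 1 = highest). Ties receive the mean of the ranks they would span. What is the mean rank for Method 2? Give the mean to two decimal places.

Sorted (descending): 7.9, 6.6, 5.5, 4.1, 3.5, 3.5
The 2 values of 3.5 occupy positions 5–6 → average rank (5+6)/2 = 5.5.
Method 2 values → pooled ranks: 3.5→5.5, 5.5→3
Mean rank = (5.5 + 3) / 2 = 4.25

4.25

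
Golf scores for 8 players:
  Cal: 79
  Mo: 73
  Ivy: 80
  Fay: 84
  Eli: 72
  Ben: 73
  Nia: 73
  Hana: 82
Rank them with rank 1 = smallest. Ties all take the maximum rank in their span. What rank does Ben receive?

4

Sorted (ascending): 72, 73, 73, 73, 79, 80, 82, 84
The 3 values of 73 occupy positions 2–4 → each gets rank 4.
Ben has value 73 → rank 4.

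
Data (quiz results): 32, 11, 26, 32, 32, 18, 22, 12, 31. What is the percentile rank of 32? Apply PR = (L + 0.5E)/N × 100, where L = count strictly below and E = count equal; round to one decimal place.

83.3

N = 9.
Strictly below 32: 6. Equal to 32: 3.
PR = (6 + 0.5·3)/9 × 100 = 83.3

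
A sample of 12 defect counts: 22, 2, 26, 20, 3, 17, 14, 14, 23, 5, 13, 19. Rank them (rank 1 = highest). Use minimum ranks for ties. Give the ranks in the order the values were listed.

3, 12, 1, 4, 11, 6, 7, 7, 2, 10, 9, 5

Sorted (descending): 26, 23, 22, 20, 19, 17, 14, 14, 13, 5, 3, 2
The 2 values of 14 occupy positions 7–8 → each gets rank 7.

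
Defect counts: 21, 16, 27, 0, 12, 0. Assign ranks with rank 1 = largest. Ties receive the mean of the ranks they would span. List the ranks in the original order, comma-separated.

2, 3, 1, 5.5, 4, 5.5

Sorted (descending): 27, 21, 16, 12, 0, 0
The 2 values of 0 occupy positions 5–6 → average rank (5+6)/2 = 5.5.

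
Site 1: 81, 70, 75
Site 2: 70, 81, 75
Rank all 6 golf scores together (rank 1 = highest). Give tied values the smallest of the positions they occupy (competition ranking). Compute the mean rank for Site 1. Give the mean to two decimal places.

3.00

Sorted (descending): 81, 81, 75, 75, 70, 70
The 2 values of 81 occupy positions 1–2 → each gets rank 1.
The 2 values of 75 occupy positions 3–4 → each gets rank 3.
The 2 values of 70 occupy positions 5–6 → each gets rank 5.
Site 1 values → pooled ranks: 81→1, 70→5, 75→3
Mean rank = (1 + 5 + 3) / 3 = 3.00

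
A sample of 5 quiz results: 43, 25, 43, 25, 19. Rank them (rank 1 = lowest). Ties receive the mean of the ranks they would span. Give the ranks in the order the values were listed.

4.5, 2.5, 4.5, 2.5, 1

Sorted (ascending): 19, 25, 25, 43, 43
The 2 values of 25 occupy positions 2–3 → average rank (2+3)/2 = 2.5.
The 2 values of 43 occupy positions 4–5 → average rank (4+5)/2 = 4.5.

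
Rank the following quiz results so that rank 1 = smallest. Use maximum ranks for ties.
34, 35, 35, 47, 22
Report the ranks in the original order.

Sorted (ascending): 22, 34, 35, 35, 47
The 2 values of 35 occupy positions 3–4 → each gets rank 4.

2, 4, 4, 5, 1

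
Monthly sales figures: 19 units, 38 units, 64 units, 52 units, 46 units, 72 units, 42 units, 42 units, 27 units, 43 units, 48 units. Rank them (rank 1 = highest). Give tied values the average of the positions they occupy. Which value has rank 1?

72

Sorted (descending): 72, 64, 52, 48, 46, 43, 42, 42, 38, 27, 19
The 2 values of 42 occupy positions 7–8 → average rank (7+8)/2 = 7.5.
Rank 1 → value 72.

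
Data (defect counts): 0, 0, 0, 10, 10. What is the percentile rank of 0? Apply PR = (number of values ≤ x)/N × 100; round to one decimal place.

60.0

N = 5.
Strictly below 0: 0. Equal to 0: 3.
PR = 3/5 × 100 = 60.0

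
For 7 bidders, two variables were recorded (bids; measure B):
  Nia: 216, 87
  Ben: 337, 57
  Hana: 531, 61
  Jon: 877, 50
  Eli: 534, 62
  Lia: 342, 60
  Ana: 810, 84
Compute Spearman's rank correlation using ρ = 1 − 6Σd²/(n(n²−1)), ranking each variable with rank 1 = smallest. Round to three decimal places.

-0.286

Ranks of variable 1: 1, 2, 4, 7, 5, 3, 6
Ranks of variable 2: 7, 2, 4, 1, 5, 3, 6
d = r₁ − r₂: -6, 0, 0, 6, 0, 0, 0
d²: 36, 0, 0, 36, 0, 0, 0; Σd² = 72
ρ = 1 − 6·72/(7·48) = 1 − 432/336 = -0.286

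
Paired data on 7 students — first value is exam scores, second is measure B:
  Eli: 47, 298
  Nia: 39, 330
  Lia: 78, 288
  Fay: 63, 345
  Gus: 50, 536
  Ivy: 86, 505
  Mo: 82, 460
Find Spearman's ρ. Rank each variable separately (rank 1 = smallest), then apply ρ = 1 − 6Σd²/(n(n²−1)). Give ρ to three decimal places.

0.321

Ranks of variable 1: 2, 1, 5, 4, 3, 7, 6
Ranks of variable 2: 2, 3, 1, 4, 7, 6, 5
d = r₁ − r₂: 0, -2, 4, 0, -4, 1, 1
d²: 0, 4, 16, 0, 16, 1, 1; Σd² = 38
ρ = 1 − 6·38/(7·48) = 1 − 228/336 = 0.321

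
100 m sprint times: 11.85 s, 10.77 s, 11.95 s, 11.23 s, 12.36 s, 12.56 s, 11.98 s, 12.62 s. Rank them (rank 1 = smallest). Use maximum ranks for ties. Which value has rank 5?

11.98

Sorted (ascending): 10.77, 11.23, 11.85, 11.95, 11.98, 12.36, 12.56, 12.62
No ties — each value takes its position as its rank.
Rank 5 → value 11.98.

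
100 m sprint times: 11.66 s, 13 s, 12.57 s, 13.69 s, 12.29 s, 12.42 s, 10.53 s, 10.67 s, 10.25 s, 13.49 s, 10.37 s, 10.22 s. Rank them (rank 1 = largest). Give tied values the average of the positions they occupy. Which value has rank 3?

Sorted (descending): 13.69, 13.49, 13, 12.57, 12.42, 12.29, 11.66, 10.67, 10.53, 10.37, 10.25, 10.22
No ties — each value takes its position as its rank.
Rank 3 → value 13.

13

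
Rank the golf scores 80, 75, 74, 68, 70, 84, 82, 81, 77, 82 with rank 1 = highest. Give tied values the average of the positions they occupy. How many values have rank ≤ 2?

Sorted (descending): 84, 82, 82, 81, 80, 77, 75, 74, 70, 68
The 2 values of 82 occupy positions 2–3 → average rank (2+3)/2 = 2.5.
Ranks ≤ 2: {1} → 1 value.

1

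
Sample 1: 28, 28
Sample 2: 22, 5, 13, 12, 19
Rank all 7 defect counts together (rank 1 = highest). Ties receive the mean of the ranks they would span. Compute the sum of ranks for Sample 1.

3

Sorted (descending): 28, 28, 22, 19, 13, 12, 5
The 2 values of 28 occupy positions 1–2 → average rank (1+2)/2 = 1.5.
Sample 1 values → pooled ranks: 28→1.5, 28→1.5
Rank sum = 1.5 + 1.5 = 3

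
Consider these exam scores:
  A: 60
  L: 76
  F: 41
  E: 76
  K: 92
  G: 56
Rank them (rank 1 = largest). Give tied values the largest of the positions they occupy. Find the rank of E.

3

Sorted (descending): 92, 76, 76, 60, 56, 41
The 2 values of 76 occupy positions 2–3 → each gets rank 3.
E has value 76 → rank 3.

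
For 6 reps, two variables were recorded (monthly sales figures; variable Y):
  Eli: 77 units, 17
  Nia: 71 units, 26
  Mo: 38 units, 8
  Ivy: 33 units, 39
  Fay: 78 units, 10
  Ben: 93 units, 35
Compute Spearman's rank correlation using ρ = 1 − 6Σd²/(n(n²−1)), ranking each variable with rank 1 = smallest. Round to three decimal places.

-0.086

Ranks of variable 1: 4, 3, 2, 1, 5, 6
Ranks of variable 2: 3, 4, 1, 6, 2, 5
d = r₁ − r₂: 1, -1, 1, -5, 3, 1
d²: 1, 1, 1, 25, 9, 1; Σd² = 38
ρ = 1 − 6·38/(6·35) = 1 − 228/210 = -0.086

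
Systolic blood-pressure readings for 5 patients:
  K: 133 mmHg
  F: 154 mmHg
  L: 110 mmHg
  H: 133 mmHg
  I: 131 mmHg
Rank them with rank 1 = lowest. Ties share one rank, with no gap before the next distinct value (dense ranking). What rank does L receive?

1

Sorted (ascending): 110, 131, 133, 133, 154
The 2 values of 133 share dense rank 3.
Remaining distinct values take the next consecutive integers.
L has value 110 mmHg → rank 1.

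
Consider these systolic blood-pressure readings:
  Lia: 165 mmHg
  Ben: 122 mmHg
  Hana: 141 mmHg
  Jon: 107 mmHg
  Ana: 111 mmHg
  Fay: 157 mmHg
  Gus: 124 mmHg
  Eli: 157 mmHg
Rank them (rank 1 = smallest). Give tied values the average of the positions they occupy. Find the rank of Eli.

Sorted (ascending): 107, 111, 122, 124, 141, 157, 157, 165
The 2 values of 157 occupy positions 6–7 → average rank (6+7)/2 = 6.5.
Eli has value 157 mmHg → rank 6.5.

6.5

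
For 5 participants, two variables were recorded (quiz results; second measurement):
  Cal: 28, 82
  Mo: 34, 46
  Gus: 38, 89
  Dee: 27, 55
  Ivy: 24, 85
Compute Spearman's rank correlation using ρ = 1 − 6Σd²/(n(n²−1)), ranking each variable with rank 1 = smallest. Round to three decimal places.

0.100

Ranks of variable 1: 3, 4, 5, 2, 1
Ranks of variable 2: 3, 1, 5, 2, 4
d = r₁ − r₂: 0, 3, 0, 0, -3
d²: 0, 9, 0, 0, 9; Σd² = 18
ρ = 1 − 6·18/(5·24) = 1 − 108/120 = 0.100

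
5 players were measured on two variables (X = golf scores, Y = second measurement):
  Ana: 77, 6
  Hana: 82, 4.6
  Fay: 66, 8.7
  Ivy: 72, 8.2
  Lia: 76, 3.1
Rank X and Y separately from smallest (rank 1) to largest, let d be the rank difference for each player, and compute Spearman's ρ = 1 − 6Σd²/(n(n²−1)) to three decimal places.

-0.700

Ranks of variable 1: 4, 5, 1, 2, 3
Ranks of variable 2: 3, 2, 5, 4, 1
d = r₁ − r₂: 1, 3, -4, -2, 2
d²: 1, 9, 16, 4, 4; Σd² = 34
ρ = 1 − 6·34/(5·24) = 1 − 204/120 = -0.700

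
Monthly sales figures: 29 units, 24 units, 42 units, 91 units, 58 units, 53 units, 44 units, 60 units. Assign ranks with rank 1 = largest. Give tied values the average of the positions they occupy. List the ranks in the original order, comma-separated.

7, 8, 6, 1, 3, 4, 5, 2

Sorted (descending): 91, 60, 58, 53, 44, 42, 29, 24
No ties — each value takes its position as its rank.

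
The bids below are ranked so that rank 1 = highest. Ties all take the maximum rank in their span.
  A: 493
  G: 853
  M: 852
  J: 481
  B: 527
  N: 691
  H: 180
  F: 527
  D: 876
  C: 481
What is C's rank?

9

Sorted (descending): 876, 853, 852, 691, 527, 527, 493, 481, 481, 180
The 2 values of 527 occupy positions 5–6 → each gets rank 6.
The 2 values of 481 occupy positions 8–9 → each gets rank 9.
C has value 481 → rank 9.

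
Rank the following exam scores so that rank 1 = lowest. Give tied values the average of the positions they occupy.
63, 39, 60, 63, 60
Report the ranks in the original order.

4.5, 1, 2.5, 4.5, 2.5

Sorted (ascending): 39, 60, 60, 63, 63
The 2 values of 60 occupy positions 2–3 → average rank (2+3)/2 = 2.5.
The 2 values of 63 occupy positions 4–5 → average rank (4+5)/2 = 4.5.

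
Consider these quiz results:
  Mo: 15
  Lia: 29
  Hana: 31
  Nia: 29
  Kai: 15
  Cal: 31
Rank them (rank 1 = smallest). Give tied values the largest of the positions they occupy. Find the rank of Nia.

4

Sorted (ascending): 15, 15, 29, 29, 31, 31
The 2 values of 15 occupy positions 1–2 → each gets rank 2.
The 2 values of 29 occupy positions 3–4 → each gets rank 4.
The 2 values of 31 occupy positions 5–6 → each gets rank 6.
Nia has value 29 → rank 4.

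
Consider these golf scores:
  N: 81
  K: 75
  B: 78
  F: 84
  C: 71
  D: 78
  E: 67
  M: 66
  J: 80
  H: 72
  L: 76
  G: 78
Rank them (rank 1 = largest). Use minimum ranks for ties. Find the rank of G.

Sorted (descending): 84, 81, 80, 78, 78, 78, 76, 75, 72, 71, 67, 66
The 3 values of 78 occupy positions 4–6 → each gets rank 4.
G has value 78 → rank 4.

4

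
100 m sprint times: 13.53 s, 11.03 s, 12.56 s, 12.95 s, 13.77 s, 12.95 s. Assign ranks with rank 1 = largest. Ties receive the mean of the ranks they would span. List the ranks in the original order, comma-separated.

2, 6, 5, 3.5, 1, 3.5

Sorted (descending): 13.77, 13.53, 12.95, 12.95, 12.56, 11.03
The 2 values of 12.95 occupy positions 3–4 → average rank (3+4)/2 = 3.5.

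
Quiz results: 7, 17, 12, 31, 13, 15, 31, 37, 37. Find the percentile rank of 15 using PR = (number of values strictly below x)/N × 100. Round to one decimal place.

N = 9.
Strictly below 15: 3. Equal to 15: 1.
PR = 3/9 × 100 = 33.3

33.3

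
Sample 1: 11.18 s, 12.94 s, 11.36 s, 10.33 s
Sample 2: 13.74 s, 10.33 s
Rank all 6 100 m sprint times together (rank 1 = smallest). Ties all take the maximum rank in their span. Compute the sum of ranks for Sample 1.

Sorted (ascending): 10.33, 10.33, 11.18, 11.36, 12.94, 13.74
The 2 values of 10.33 occupy positions 1–2 → each gets rank 2.
Sample 1 values → pooled ranks: 11.18→3, 12.94→5, 11.36→4, 10.33→2
Rank sum = 3 + 5 + 4 + 2 = 14

14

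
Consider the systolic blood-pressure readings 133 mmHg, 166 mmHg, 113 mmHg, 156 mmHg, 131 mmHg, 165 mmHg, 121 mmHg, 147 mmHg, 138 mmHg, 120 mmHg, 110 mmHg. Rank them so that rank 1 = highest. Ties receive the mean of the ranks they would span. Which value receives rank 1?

166

Sorted (descending): 166, 165, 156, 147, 138, 133, 131, 121, 120, 113, 110
No ties — each value takes its position as its rank.
Rank 1 → value 166.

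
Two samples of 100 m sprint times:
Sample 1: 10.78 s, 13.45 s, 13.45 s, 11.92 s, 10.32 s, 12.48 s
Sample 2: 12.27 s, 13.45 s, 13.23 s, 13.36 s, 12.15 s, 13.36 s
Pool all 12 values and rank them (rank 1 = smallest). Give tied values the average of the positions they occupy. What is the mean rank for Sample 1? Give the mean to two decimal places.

5.67

Sorted (ascending): 10.32, 10.78, 11.92, 12.15, 12.27, 12.48, 13.23, 13.36, 13.36, 13.45, 13.45, 13.45
The 2 values of 13.36 occupy positions 8–9 → average rank (8+9)/2 = 8.5.
The 3 values of 13.45 occupy positions 10–12 → average rank 11.
Sample 1 values → pooled ranks: 10.78→2, 13.45→11, 13.45→11, 11.92→3, 10.32→1, 12.48→6
Mean rank = (2 + 11 + 11 + 3 + 1 + 6) / 6 = 5.67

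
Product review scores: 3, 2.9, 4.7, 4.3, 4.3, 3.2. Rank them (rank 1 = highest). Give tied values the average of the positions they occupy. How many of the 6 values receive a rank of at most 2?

Sorted (descending): 4.7, 4.3, 4.3, 3.2, 3, 2.9
The 2 values of 4.3 occupy positions 2–3 → average rank (2+3)/2 = 2.5.
Ranks ≤ 2: {1} → 1 value.

1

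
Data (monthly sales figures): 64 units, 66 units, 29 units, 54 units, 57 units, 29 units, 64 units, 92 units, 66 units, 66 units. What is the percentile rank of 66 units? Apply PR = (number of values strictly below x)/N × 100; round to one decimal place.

N = 10.
Strictly below 66: 6. Equal to 66: 3.
PR = 6/10 × 100 = 60.0

60.0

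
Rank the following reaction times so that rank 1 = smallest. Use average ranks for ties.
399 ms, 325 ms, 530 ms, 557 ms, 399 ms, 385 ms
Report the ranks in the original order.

Sorted (ascending): 325, 385, 399, 399, 530, 557
The 2 values of 399 occupy positions 3–4 → average rank (3+4)/2 = 3.5.

3.5, 1, 5, 6, 3.5, 2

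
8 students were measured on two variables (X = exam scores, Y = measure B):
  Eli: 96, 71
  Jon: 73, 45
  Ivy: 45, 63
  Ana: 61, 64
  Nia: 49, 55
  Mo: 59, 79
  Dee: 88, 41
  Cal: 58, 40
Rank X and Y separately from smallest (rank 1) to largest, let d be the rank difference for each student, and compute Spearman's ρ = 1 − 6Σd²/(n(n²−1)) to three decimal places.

Ranks of variable 1: 8, 6, 1, 5, 2, 4, 7, 3
Ranks of variable 2: 7, 3, 5, 6, 4, 8, 2, 1
d = r₁ − r₂: 1, 3, -4, -1, -2, -4, 5, 2
d²: 1, 9, 16, 1, 4, 16, 25, 4; Σd² = 76
ρ = 1 − 6·76/(8·63) = 1 − 456/504 = 0.095

0.095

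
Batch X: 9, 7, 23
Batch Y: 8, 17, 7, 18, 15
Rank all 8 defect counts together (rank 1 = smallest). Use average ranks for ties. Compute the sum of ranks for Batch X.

13.5

Sorted (ascending): 7, 7, 8, 9, 15, 17, 18, 23
The 2 values of 7 occupy positions 1–2 → average rank (1+2)/2 = 1.5.
Batch X values → pooled ranks: 9→4, 7→1.5, 23→8
Rank sum = 4 + 1.5 + 8 = 13.5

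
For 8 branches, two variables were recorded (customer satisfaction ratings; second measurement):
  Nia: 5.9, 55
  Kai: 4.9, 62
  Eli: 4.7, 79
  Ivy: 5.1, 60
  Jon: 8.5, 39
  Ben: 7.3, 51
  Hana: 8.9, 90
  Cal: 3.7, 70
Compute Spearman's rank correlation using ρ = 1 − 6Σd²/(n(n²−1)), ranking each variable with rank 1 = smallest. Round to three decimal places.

Ranks of variable 1: 5, 3, 2, 4, 7, 6, 8, 1
Ranks of variable 2: 3, 5, 7, 4, 1, 2, 8, 6
d = r₁ − r₂: 2, -2, -5, 0, 6, 4, 0, -5
d²: 4, 4, 25, 0, 36, 16, 0, 25; Σd² = 110
ρ = 1 − 6·110/(8·63) = 1 − 660/504 = -0.310

-0.310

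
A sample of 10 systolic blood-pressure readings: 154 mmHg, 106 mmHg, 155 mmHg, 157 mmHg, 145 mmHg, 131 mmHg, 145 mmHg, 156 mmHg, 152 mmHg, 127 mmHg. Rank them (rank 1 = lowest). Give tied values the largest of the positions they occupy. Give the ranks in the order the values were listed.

7, 1, 8, 10, 5, 3, 5, 9, 6, 2

Sorted (ascending): 106, 127, 131, 145, 145, 152, 154, 155, 156, 157
The 2 values of 145 occupy positions 4–5 → each gets rank 5.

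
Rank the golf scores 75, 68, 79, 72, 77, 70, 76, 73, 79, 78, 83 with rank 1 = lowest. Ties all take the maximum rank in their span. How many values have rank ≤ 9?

8

Sorted (ascending): 68, 70, 72, 73, 75, 76, 77, 78, 79, 79, 83
The 2 values of 79 occupy positions 9–10 → each gets rank 10.
Ranks ≤ 9: {1, 2, 3, 4, 5, 6, 7, 8} → 8 values.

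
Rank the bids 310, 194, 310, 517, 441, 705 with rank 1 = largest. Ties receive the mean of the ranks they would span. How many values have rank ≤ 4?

3

Sorted (descending): 705, 517, 441, 310, 310, 194
The 2 values of 310 occupy positions 4–5 → average rank (4+5)/2 = 4.5.
Ranks ≤ 4: {1, 2, 3} → 3 values.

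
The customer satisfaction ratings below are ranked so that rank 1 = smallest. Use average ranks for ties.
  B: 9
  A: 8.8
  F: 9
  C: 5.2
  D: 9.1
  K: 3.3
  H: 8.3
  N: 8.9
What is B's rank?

6.5

Sorted (ascending): 3.3, 5.2, 8.3, 8.8, 8.9, 9, 9, 9.1
The 2 values of 9 occupy positions 6–7 → average rank (6+7)/2 = 6.5.
B has value 9 → rank 6.5.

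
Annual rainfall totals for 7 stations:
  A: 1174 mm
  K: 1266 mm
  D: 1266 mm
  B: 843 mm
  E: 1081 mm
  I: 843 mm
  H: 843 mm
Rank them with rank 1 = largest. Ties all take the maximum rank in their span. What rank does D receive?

Sorted (descending): 1266, 1266, 1174, 1081, 843, 843, 843
The 2 values of 1266 occupy positions 1–2 → each gets rank 2.
The 3 values of 843 occupy positions 5–7 → each gets rank 7.
D has value 1266 mm → rank 2.

2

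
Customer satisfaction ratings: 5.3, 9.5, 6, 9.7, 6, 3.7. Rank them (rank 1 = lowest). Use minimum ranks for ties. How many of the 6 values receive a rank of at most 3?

4

Sorted (ascending): 3.7, 5.3, 6, 6, 9.5, 9.7
The 2 values of 6 occupy positions 3–4 → each gets rank 3.
Ranks ≤ 3: {1, 2, 3, 3} → 4 values.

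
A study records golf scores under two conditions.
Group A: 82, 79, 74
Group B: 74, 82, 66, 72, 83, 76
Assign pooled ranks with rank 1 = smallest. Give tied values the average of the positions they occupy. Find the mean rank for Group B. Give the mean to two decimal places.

4.67

Sorted (ascending): 66, 72, 74, 74, 76, 79, 82, 82, 83
The 2 values of 74 occupy positions 3–4 → average rank (3+4)/2 = 3.5.
The 2 values of 82 occupy positions 7–8 → average rank (7+8)/2 = 7.5.
Group B values → pooled ranks: 74→3.5, 82→7.5, 66→1, 72→2, 83→9, 76→5
Mean rank = (3.5 + 7.5 + 1 + 2 + 9 + 5) / 6 = 4.67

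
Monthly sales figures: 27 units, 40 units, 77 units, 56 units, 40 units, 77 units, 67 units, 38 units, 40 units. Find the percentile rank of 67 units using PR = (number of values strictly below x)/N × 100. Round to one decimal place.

66.7

N = 9.
Strictly below 67: 6. Equal to 67: 1.
PR = 6/9 × 100 = 66.7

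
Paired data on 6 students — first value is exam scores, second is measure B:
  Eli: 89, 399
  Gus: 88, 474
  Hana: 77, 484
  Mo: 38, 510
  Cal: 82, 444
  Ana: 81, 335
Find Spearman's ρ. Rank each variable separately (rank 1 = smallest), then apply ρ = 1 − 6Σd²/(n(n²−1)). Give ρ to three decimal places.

-0.600

Ranks of variable 1: 6, 5, 2, 1, 4, 3
Ranks of variable 2: 2, 4, 5, 6, 3, 1
d = r₁ − r₂: 4, 1, -3, -5, 1, 2
d²: 16, 1, 9, 25, 1, 4; Σd² = 56
ρ = 1 − 6·56/(6·35) = 1 − 336/210 = -0.600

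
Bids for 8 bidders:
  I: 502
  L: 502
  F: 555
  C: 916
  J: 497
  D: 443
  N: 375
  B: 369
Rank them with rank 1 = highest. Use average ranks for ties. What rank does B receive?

8

Sorted (descending): 916, 555, 502, 502, 497, 443, 375, 369
The 2 values of 502 occupy positions 3–4 → average rank (3+4)/2 = 3.5.
B has value 369 → rank 8.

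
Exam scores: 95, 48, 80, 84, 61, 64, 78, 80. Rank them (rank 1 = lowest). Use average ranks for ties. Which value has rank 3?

64

Sorted (ascending): 48, 61, 64, 78, 80, 80, 84, 95
The 2 values of 80 occupy positions 5–6 → average rank (5+6)/2 = 5.5.
Rank 3 → value 64.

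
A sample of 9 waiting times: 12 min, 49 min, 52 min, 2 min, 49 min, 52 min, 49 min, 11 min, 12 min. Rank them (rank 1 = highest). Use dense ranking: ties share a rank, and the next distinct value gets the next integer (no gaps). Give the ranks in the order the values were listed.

Sorted (descending): 52, 52, 49, 49, 49, 12, 12, 11, 2
The 2 values of 52 share dense rank 1.
The 3 values of 49 share dense rank 2.
The 2 values of 12 share dense rank 3.
Remaining distinct values take the next consecutive integers.

3, 2, 1, 5, 2, 1, 2, 4, 3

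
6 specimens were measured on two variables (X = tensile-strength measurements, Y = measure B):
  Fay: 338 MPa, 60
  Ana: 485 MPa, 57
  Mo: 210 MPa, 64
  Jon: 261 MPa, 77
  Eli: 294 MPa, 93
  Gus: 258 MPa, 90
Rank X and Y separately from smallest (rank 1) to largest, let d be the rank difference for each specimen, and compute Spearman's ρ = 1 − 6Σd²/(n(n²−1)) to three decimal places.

Ranks of variable 1: 5, 6, 1, 3, 4, 2
Ranks of variable 2: 2, 1, 3, 4, 6, 5
d = r₁ − r₂: 3, 5, -2, -1, -2, -3
d²: 9, 25, 4, 1, 4, 9; Σd² = 52
ρ = 1 − 6·52/(6·35) = 1 − 312/210 = -0.486

-0.486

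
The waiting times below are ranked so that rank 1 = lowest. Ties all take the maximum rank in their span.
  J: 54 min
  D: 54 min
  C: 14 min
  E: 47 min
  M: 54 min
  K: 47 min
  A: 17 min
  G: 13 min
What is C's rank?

Sorted (ascending): 13, 14, 17, 47, 47, 54, 54, 54
The 2 values of 47 occupy positions 4–5 → each gets rank 5.
The 3 values of 54 occupy positions 6–8 → each gets rank 8.
C has value 14 min → rank 2.

2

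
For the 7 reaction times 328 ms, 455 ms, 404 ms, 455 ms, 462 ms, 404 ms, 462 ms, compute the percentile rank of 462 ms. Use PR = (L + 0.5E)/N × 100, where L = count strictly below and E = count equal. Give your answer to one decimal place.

85.7

N = 7.
Strictly below 462: 5. Equal to 462: 2.
PR = (5 + 0.5·2)/7 × 100 = 85.7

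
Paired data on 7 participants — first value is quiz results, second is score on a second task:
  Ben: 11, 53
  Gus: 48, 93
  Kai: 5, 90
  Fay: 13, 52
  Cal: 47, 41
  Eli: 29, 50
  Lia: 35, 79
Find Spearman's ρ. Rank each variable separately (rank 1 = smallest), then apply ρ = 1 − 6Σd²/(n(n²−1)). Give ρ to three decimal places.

Ranks of variable 1: 2, 7, 1, 3, 6, 4, 5
Ranks of variable 2: 4, 7, 6, 3, 1, 2, 5
d = r₁ − r₂: -2, 0, -5, 0, 5, 2, 0
d²: 4, 0, 25, 0, 25, 4, 0; Σd² = 58
ρ = 1 − 6·58/(7·48) = 1 − 348/336 = -0.036

-0.036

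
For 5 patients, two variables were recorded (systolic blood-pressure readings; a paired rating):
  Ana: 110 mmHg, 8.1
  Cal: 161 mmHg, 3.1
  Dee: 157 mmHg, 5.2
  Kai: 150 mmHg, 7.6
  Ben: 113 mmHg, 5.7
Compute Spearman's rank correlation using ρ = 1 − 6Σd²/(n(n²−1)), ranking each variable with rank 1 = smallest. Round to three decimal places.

-0.900

Ranks of variable 1: 1, 5, 4, 3, 2
Ranks of variable 2: 5, 1, 2, 4, 3
d = r₁ − r₂: -4, 4, 2, -1, -1
d²: 16, 16, 4, 1, 1; Σd² = 38
ρ = 1 − 6·38/(5·24) = 1 − 228/120 = -0.900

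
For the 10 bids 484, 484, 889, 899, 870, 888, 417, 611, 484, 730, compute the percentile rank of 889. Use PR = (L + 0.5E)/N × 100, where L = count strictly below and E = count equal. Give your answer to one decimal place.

N = 10.
Strictly below 889: 8. Equal to 889: 1.
PR = (8 + 0.5·1)/10 × 100 = 85.0

85.0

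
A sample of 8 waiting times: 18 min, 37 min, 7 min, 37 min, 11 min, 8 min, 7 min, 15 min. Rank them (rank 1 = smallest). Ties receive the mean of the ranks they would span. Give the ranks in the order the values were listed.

Sorted (ascending): 7, 7, 8, 11, 15, 18, 37, 37
The 2 values of 7 occupy positions 1–2 → average rank (1+2)/2 = 1.5.
The 2 values of 37 occupy positions 7–8 → average rank (7+8)/2 = 7.5.

6, 7.5, 1.5, 7.5, 4, 3, 1.5, 5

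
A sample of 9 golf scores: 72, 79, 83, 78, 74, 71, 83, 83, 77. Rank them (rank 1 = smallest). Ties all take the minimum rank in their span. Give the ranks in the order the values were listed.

2, 6, 7, 5, 3, 1, 7, 7, 4

Sorted (ascending): 71, 72, 74, 77, 78, 79, 83, 83, 83
The 3 values of 83 occupy positions 7–9 → each gets rank 7.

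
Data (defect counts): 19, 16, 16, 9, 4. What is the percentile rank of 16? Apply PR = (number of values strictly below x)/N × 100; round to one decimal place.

40.0

N = 5.
Strictly below 16: 2. Equal to 16: 2.
PR = 2/5 × 100 = 40.0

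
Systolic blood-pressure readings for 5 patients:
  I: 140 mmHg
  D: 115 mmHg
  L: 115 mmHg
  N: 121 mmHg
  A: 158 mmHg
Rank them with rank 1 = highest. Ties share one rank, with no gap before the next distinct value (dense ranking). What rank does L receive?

Sorted (descending): 158, 140, 121, 115, 115
The 2 values of 115 share dense rank 4.
Remaining distinct values take the next consecutive integers.
L has value 115 mmHg → rank 4.

4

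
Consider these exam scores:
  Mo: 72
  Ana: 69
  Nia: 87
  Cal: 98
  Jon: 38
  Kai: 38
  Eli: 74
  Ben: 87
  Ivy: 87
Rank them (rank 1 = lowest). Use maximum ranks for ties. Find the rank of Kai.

2

Sorted (ascending): 38, 38, 69, 72, 74, 87, 87, 87, 98
The 2 values of 38 occupy positions 1–2 → each gets rank 2.
The 3 values of 87 occupy positions 6–8 → each gets rank 8.
Kai has value 38 → rank 2.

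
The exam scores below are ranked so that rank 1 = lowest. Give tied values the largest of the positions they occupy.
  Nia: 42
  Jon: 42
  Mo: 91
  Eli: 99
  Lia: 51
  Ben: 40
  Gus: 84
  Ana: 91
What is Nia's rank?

Sorted (ascending): 40, 42, 42, 51, 84, 91, 91, 99
The 2 values of 42 occupy positions 2–3 → each gets rank 3.
The 2 values of 91 occupy positions 6–7 → each gets rank 7.
Nia has value 42 → rank 3.

3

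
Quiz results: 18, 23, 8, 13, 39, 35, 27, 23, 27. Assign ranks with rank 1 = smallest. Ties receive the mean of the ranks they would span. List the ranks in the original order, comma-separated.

3, 4.5, 1, 2, 9, 8, 6.5, 4.5, 6.5

Sorted (ascending): 8, 13, 18, 23, 23, 27, 27, 35, 39
The 2 values of 23 occupy positions 4–5 → average rank (4+5)/2 = 4.5.
The 2 values of 27 occupy positions 6–7 → average rank (6+7)/2 = 6.5.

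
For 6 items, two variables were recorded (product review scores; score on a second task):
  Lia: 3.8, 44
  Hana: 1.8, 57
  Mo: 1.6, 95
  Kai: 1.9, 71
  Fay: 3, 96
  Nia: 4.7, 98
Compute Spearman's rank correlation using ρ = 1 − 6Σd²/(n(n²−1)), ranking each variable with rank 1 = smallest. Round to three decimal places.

0.257

Ranks of variable 1: 5, 2, 1, 3, 4, 6
Ranks of variable 2: 1, 2, 4, 3, 5, 6
d = r₁ − r₂: 4, 0, -3, 0, -1, 0
d²: 16, 0, 9, 0, 1, 0; Σd² = 26
ρ = 1 − 6·26/(6·35) = 1 − 156/210 = 0.257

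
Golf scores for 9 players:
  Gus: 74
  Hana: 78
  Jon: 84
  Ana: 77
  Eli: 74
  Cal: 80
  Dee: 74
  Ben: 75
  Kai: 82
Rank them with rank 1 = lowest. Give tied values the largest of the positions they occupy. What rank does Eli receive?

3

Sorted (ascending): 74, 74, 74, 75, 77, 78, 80, 82, 84
The 3 values of 74 occupy positions 1–3 → each gets rank 3.
Eli has value 74 → rank 3.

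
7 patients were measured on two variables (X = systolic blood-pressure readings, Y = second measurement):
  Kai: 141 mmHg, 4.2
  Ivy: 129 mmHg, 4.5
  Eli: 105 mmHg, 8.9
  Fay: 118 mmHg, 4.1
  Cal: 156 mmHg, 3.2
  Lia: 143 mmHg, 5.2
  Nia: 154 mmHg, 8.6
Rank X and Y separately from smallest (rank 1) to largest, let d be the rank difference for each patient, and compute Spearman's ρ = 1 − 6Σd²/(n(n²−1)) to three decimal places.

-0.321

Ranks of variable 1: 4, 3, 1, 2, 7, 5, 6
Ranks of variable 2: 3, 4, 7, 2, 1, 5, 6
d = r₁ − r₂: 1, -1, -6, 0, 6, 0, 0
d²: 1, 1, 36, 0, 36, 0, 0; Σd² = 74
ρ = 1 − 6·74/(7·48) = 1 − 444/336 = -0.321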